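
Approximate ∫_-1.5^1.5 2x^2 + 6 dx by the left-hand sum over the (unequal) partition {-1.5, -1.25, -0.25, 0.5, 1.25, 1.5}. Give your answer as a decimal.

Subinterval widths: 0.25, 1, 0.75, 0.75, 0.25.
Left endpoints: -1.5, -1.25, -0.25, 0.5, 1.25.
f(-1.5) = 10.5, f(-1.25) = 9.125, f(-0.25) = 6.125, f(0.5) = 6.5, f(1.25) = 9.125.
Sum = Σ Δx_i · f(x_i).
Sum = 23.5.

23.5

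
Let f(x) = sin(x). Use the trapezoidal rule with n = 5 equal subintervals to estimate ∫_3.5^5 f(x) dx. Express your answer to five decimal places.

Δx = (5 − 3.5)/5 = 0.3.
f(3.5) ≈ -0.35078, f(3.8) ≈ -0.61186, f(4.1) ≈ -0.81828, f(4.4) ≈ -0.95160, f(4.7) ≈ -0.99992, f(5) ≈ -0.95892.
T_5 = (Δx/2)·[f(x_0) + 2f(x_1) + ... + 2f(x_{4}) + f(x_5)].
Sum ≈ -1.21095.

-1.21095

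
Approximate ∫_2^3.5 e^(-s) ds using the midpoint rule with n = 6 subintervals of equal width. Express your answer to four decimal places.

Δs = (3.5 − 2)/6 = 0.25.
Midpoints: 2.125, 2.375, 2.625, 2.875, 3.125, 3.375.
f(2.125) ≈ 0.1194, f(2.375) ≈ 0.0930, f(2.625) ≈ 0.0724, f(2.875) ≈ 0.0564, f(3.125) ≈ 0.0439, f(3.375) ≈ 0.0342.
Sum = Δs · [f(2.125) + f(2.375) + f(2.625) + ...].
Sum ≈ 0.1049.

0.1049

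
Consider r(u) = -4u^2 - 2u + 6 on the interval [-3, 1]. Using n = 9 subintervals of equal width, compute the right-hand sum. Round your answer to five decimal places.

Δu = (1 − (-3))/9 = 4/9.
Right endpoints: -23/9, -19/9, -5/3, -11/9, -7/9, -1/3, 1/9, 5/9, 1.
r(-23/9) = -1216/81, r(-19/9) = -616/81, r(-5/3) = -16/9, r(-11/9) = 200/81, r(-7/9) = 416/81, r(-1/3) = 56/9, r(1/9) = 464/81, r(5/9) = 296/81, r(1) = 0.
Sum = Δu · [r(-23/9) + r(-19/9) + r(-5/3) + ...].
Sum ≈ -0.52675.

-0.52675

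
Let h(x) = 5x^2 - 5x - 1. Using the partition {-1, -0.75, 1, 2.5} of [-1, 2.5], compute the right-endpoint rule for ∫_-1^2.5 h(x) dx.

26.265625

Subinterval widths: 0.25, 1.75, 1.5.
Right endpoints: -0.75, 1, 2.5.
h(-0.75) = 5.5625, h(1) = -1, h(2.5) = 17.75.
Sum = Σ Δx_i · h(x_i).
Sum = 26.265625.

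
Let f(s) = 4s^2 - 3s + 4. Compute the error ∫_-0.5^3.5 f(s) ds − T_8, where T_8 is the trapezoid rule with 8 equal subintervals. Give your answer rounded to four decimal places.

-0.6667

Exact integral: ∫_-0.5^3.5 f(s) ds ≈ 55.333333.
T_8 = 56.
Error ≈ 55.333333 − 56 ≈ -0.6667.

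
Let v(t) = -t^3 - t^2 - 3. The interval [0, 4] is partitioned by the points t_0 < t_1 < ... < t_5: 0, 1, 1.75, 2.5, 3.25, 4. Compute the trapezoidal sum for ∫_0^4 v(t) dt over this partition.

-100.140625

Subinterval widths: 1, 0.75, 0.75, 0.75, 0.75.
v(0) = -3, v(1) = -5, v(1.75) = -11.421875, v(2.5) = -24.875, v(3.25) = -47.890625, v(4) = -83.
On each subinterval the trapezoid contributes (Δt_i/2)·[v(t_{i-1}) + v(t_i)].
Sum = -100.140625.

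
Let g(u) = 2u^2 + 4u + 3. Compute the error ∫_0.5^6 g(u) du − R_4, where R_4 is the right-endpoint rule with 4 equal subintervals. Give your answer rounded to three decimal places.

Exact integral: ∫_0.5^6 g(u) du ≈ 231.91667.
R_4 = 299.6640625.
Error ≈ 231.91667 − 299.6640625 ≈ -67.747.

-67.747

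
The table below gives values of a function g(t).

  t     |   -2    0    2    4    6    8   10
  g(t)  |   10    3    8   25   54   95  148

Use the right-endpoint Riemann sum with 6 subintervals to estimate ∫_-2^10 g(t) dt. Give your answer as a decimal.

Δt = 2.
Sum = 2·[3 + 8 + 25 + 54 + 95 + 148] = 666.

666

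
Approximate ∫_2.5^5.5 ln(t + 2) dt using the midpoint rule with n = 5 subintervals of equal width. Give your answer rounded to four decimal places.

Δt = (5.5 − 2.5)/5 = 0.6.
Midpoints: 2.8, 3.4, 4, 4.6, 5.2.
f(2.8) ≈ 1.5686, f(3.4) ≈ 1.6864, f(4) ≈ 1.7918, f(4.6) ≈ 1.8871, f(5.2) ≈ 1.9741.
Sum = Δt · [f(2.8) + f(3.4) + f(4) + f(4.6) + f(5.2)].
Sum ≈ 5.3448.

5.3448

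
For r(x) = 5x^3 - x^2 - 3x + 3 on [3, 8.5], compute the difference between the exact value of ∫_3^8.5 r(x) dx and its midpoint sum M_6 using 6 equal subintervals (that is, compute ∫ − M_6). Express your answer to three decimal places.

32.832

Exact integral: ∫_3^8.5 r(x) dx ≈ 6149.74479.
M_6 ≈ 6116.91269.
Error ≈ 6149.74479 − 6116.91269 ≈ 32.832.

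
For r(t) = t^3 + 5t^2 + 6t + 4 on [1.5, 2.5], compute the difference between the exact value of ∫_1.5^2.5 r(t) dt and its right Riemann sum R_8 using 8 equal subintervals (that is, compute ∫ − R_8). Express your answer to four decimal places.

Exact integral: ∫_1.5^2.5 r(t) dt ≈ 44.916667.
R_8 = 47.3359375.
Error ≈ 44.916667 − 47.3359375 ≈ -2.4193.

-2.4193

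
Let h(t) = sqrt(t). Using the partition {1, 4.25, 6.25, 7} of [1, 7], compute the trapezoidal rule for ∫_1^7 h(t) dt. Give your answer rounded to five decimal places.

Subinterval widths: 3.25, 2, 0.75.
h(1) ≈ 1.00000, h(4.25) ≈ 2.06155, h(6.25) ≈ 2.50000, h(7) ≈ 2.64575.
On each subinterval the trapezoid contributes (Δt_i/2)·[h(t_{i-1}) + h(t_i)].
Sum ≈ 11.46623.

11.46623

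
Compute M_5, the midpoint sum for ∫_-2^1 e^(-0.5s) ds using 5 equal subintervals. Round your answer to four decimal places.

Δs = (1 − (-2))/5 = 0.6.
Midpoints: -1.7, -1.1, -0.5, 0.1, 0.7.
f(-1.7) ≈ 2.3396, f(-1.1) ≈ 1.7333, f(-0.5) ≈ 1.2840, f(0.1) ≈ 0.9512, f(0.7) ≈ 0.7047.
Sum = Δs · [f(-1.7) + f(-1.1) + f(-0.5) + f(0.1) + f(0.7)].
Sum ≈ 4.2077.

4.2077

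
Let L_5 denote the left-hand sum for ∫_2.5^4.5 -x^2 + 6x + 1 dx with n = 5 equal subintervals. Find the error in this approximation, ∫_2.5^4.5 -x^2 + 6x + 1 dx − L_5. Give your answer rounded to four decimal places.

Exact integral: ∫_2.5^4.5 f(x) dx ≈ 18.833333.
L_5 = 19.18.
Error ≈ 18.833333 − 19.18 ≈ -0.3467.

-0.3467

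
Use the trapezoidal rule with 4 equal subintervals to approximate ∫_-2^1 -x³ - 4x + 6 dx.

Δx = (1 − (-2))/4 = 0.75.
f(-2) = 22, f(-1.25) = 12.953125, f(-0.5) = 8.125, f(0.25) = 4.984375, f(1) = 1.
T_4 = (Δx/2)·[f(x_0) + 2f(x_1) + 2f(x_2) + 2f(x_3) + f(x_4)].
Sum = 28.171875.

28.171875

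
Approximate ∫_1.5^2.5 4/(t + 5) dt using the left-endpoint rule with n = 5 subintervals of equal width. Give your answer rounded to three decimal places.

0.581

Δt = (2.5 − 1.5)/5 = 0.2.
Left endpoints: 1.5, 1.7, 1.9, 2.1, 2.3.
f(1.5) = 8/13, f(1.7) = 40/67, f(1.9) = 40/69, f(2.1) = 40/71, f(2.3) = 40/73.
Sum = Δt · [f(1.5) + f(1.7) + f(1.9) + f(2.1) + f(2.3)].
Sum ≈ 0.581.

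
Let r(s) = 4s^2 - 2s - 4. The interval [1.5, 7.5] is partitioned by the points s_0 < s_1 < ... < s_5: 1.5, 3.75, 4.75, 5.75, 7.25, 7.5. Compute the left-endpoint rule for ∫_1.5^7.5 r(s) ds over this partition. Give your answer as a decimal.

349.0625

Subinterval widths: 2.25, 1, 1, 1.5, 0.25.
Left endpoints: 1.5, 3.75, 4.75, 5.75, 7.25.
r(1.5) = 2, r(3.75) = 44.75, r(4.75) = 76.75, r(5.75) = 116.75, r(7.25) = 191.75.
Sum = Σ Δs_i · r(s_i).
Sum = 349.0625.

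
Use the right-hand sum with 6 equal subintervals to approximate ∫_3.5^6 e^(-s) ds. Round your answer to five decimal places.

0.02234

Δs = (6 − 3.5)/6 = 5/12.
Right endpoints: 47/12, 13/3, 4.75, 31/6, 67/12, 6.
f(47/12) ≈ 0.01991, f(13/3) ≈ 0.01312, f(4.75) ≈ 0.00865, f(31/6) ≈ 0.00570, f(67/12) ≈ 0.00376, f(6) ≈ 0.00248.
Sum = Δs · [f(47/12) + f(13/3) + f(4.75) + ...].
Sum ≈ 0.02234.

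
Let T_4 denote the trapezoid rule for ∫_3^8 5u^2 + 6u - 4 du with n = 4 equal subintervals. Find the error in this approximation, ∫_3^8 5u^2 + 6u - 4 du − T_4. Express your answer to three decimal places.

Exact integral: ∫_3^8 f(u) du ≈ 953.33333.
T_4 = 959.84375.
Error ≈ 953.33333 − 959.84375 ≈ -6.510.

-6.510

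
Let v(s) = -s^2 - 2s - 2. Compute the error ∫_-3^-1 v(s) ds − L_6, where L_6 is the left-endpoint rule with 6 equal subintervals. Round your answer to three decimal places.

0.704

Exact integral: ∫_-3^-1 v(s) ds ≈ -4.66667.
L_6 ≈ -5.37037.
Error ≈ -4.66667 − (-5.37037) ≈ 0.704.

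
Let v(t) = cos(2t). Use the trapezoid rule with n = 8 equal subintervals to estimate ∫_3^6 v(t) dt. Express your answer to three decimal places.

-0.122

Δt = (6 − 3)/8 = 0.375.
v(3) ≈ 0.960, v(3.375) ≈ 0.893, v(3.75) ≈ 0.347, v(4.125) ≈ -0.386, v(4.5) ≈ -0.911, v(4.875) ≈ -0.948, v(5.25) ≈ -0.476, v(5.625) ≈ 0.252, v(6) ≈ 0.844.
T_8 = (Δt/2)·[v(t_0) + 2v(t_1) + ... + 2v(t_{7}) + v(t_8)].
Sum ≈ -0.122.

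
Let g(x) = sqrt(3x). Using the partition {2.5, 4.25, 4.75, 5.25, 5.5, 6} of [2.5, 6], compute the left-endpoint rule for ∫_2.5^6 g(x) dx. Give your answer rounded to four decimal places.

11.4886

Subinterval widths: 1.75, 0.5, 0.5, 0.25, 0.5.
Left endpoints: 2.5, 4.25, 4.75, 5.25, 5.5.
g(2.5) ≈ 2.7386, g(4.25) ≈ 3.5707, g(4.75) ≈ 3.7749, g(5.25) ≈ 3.9686, g(5.5) ≈ 4.0620.
Sum = Σ Δx_i · g(x_i).
Sum ≈ 11.4886.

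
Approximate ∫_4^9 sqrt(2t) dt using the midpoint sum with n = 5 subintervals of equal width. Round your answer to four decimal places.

17.9183

Δt = (9 − 4)/5 = 1.
Midpoints: 4.5, 5.5, 6.5, 7.5, 8.5.
f(4.5) ≈ 3.0000, f(5.5) ≈ 3.3166, f(6.5) ≈ 3.6056, f(7.5) ≈ 3.8730, f(8.5) ≈ 4.1231.
Sum = Δt · [f(4.5) + f(5.5) + f(6.5) + f(7.5) + f(8.5)].
Sum ≈ 17.9183.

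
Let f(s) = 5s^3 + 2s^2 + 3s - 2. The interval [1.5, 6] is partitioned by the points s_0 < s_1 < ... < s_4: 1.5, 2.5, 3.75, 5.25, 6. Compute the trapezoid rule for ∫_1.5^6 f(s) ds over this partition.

Subinterval widths: 1, 1.25, 1.5, 0.75.
f(1.5) = 23.875, f(2.5) = 96.125, f(3.75) = 301.046875, f(5.25) = 792.390625, f(6) = 1168.
On each subinterval the trapezoid contributes (Δs_i/2)·[f(s_{i-1}) + f(s_i)].
Sum = 1863.45703125.

1863.45703125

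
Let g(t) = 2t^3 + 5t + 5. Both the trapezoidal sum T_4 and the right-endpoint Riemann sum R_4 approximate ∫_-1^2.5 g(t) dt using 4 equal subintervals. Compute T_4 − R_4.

-22.203125

T_4 ≈ 51.6660156.
R_4 ≈ 73.8691406.
T_4 − R_4 = -22.203125.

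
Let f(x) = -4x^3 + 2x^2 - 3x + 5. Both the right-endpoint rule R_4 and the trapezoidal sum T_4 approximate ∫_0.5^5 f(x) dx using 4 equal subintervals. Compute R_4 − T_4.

-260.71875

R_4 = -846.45703125.
T_4 = -585.73828125.
R_4 − T_4 = -260.71875.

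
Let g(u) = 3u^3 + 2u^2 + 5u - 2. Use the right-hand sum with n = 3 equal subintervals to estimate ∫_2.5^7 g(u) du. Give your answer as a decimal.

2980.6875

Δu = (7 − 2.5)/3 = 1.5.
Right endpoints: 4, 5.5, 7.
g(4) = 242, g(5.5) = 585.125, g(7) = 1160.
Sum = Δu · [g(4) + g(5.5) + g(7)].
Sum = 2980.6875.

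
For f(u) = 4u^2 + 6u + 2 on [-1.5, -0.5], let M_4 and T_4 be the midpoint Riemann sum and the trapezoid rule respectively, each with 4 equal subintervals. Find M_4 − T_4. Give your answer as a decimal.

-0.0625

M_4 = 0.3125.
T_4 = 0.375.
M_4 − T_4 = -0.0625.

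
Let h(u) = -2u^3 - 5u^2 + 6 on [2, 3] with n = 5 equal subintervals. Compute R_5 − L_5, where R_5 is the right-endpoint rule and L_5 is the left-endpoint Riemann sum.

R_5 = -64.6.
L_5 = -52.
R_5 − L_5 = -12.6.

-12.6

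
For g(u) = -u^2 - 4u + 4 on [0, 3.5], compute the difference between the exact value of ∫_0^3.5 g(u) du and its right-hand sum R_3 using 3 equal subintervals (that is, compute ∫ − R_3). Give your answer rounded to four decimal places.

Exact integral: ∫_0^3.5 g(u) du ≈ -24.791667.
R_3 ≈ -40.898148.
Error ≈ -24.791667 − (-40.898148) ≈ 16.1065.

16.1065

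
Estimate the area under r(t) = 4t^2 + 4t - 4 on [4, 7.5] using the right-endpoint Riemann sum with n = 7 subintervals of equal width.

Δt = (7.5 − 4)/7 = 0.5.
Right endpoints: 4.5, 5, 5.5, 6, 6.5, 7, 7.5.
r(4.5) = 95, r(5) = 116, r(5.5) = 139, r(6) = 164, r(6.5) = 191, r(7) = 220, r(7.5) = 251.
Sum = Δt · [r(4.5) + r(5) + r(5.5) + ...].
Sum = 588.

588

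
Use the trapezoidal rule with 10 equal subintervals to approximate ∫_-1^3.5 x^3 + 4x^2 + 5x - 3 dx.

111.56765625

Δx = (3.5 − (-1))/10 = 0.45.
f(-1) = -5, f(-0.55) = -4.706375, f(-0.1) = -3.461, f(0.35) = -0.717125, f(0.8) = 4.072, f(1.25) = 11.453125, f(1.7) = 21.973, f(2.15) = 36.178375, f(2.6) = 54.616, f(3.05) = 77.832625, f(3.5) = 106.375.
T_10 = (Δx/2)·[f(x_0) + 2f(x_1) + ... + 2f(x_{9}) + f(x_10)].
Sum = 111.56765625.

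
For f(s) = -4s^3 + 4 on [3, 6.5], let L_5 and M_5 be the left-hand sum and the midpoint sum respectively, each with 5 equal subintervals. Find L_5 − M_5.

322.23625

L_5 = -1359.68.
M_5 = -1681.91625.
L_5 − M_5 = 322.23625.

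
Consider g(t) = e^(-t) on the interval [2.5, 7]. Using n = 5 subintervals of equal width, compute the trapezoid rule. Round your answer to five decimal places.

0.08658

Δt = (7 − 2.5)/5 = 0.9.
g(2.5) ≈ 0.08208, g(3.4) ≈ 0.03337, g(4.3) ≈ 0.01357, g(5.2) ≈ 0.00552, g(6.1) ≈ 0.00224, g(7) ≈ 0.00091.
T_5 = (Δt/2)·[g(t_0) + 2g(t_1) + ... + 2g(t_{4}) + g(t_5)].
Sum ≈ 0.08658.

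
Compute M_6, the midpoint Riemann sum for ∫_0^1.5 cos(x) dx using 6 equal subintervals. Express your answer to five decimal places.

Δx = (1.5 − 0)/6 = 0.25.
Midpoints: 0.125, 0.375, 0.625, 0.875, 1.125, 1.375.
f(0.125) ≈ 0.99220, f(0.375) ≈ 0.93051, f(0.625) ≈ 0.81096, f(0.875) ≈ 0.64100, f(1.125) ≈ 0.43118, f(1.375) ≈ 0.19455.
Sum = Δx · [f(0.125) + f(0.375) + f(0.625) + ...].
Sum ≈ 1.00010.

1.00010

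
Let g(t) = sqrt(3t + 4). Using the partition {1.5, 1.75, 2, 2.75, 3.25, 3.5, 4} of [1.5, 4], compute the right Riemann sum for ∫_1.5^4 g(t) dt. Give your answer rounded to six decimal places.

8.981936

Subinterval widths: 0.25, 0.25, 0.75, 0.5, 0.25, 0.5.
Right endpoints: 1.75, 2, 2.75, 3.25, 3.5, 4.
g(1.75) ≈ 3.041381, g(2) ≈ 3.162278, g(2.75) ≈ 3.500000, g(3.25) ≈ 3.708099, g(3.5) ≈ 3.807887, g(4) ≈ 4.000000.
Sum = Σ Δt_i · g(t_i).
Sum ≈ 8.981936.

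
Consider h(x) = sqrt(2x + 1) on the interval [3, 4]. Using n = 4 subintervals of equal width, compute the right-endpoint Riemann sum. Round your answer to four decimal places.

Δx = (4 − 3)/4 = 0.25.
Right endpoints: 3.25, 3.5, 3.75, 4.
h(3.25) ≈ 2.7386, h(3.5) ≈ 2.8284, h(3.75) ≈ 2.9155, h(4) ≈ 3.0000.
Sum = Δx · [h(3.25) + h(3.5) + h(3.75) + h(4)].
Sum ≈ 2.8706.

2.8706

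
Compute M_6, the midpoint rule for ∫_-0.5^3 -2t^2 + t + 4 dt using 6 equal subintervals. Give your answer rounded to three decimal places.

0.490

Δt = (3 − (-0.5))/6 = 7/12.
Midpoints: -5/24, 0.375, 23/24, 37/24, 2.125, 65/24.
f(-5/24) = 1067/288, f(0.375) = 4.09375, f(23/24) = 899/288, f(37/24) = 227/288, f(2.125) = -2.90625, f(65/24) = -2293/288.
Sum = Δt · [f(-5/24) + f(0.375) + f(23/24) + ...].
Sum ≈ 0.490.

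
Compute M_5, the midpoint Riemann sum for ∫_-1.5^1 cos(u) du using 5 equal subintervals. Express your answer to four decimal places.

1.8583

Δu = (1 − (-1.5))/5 = 0.5.
Midpoints: -1.25, -0.75, -0.25, 0.25, 0.75.
f(-1.25) ≈ 0.3153, f(-0.75) ≈ 0.7317, f(-0.25) ≈ 0.9689, f(0.25) ≈ 0.9689, f(0.75) ≈ 0.7317.
Sum = Δu · [f(-1.25) + f(-0.75) + f(-0.25) + f(0.25) + f(0.75)].
Sum ≈ 1.8583.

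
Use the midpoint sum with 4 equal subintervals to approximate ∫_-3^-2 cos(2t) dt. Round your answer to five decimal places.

Δt = (-2 − (-3))/4 = 0.25.
Midpoints: -2.875, -2.625, -2.375, -2.125.
f(-2.875) ≈ 0.86119, f(-2.625) ≈ 0.51209, f(-2.375) ≈ 0.03760, f(-2.125) ≈ -0.44609.
Sum = Δt · [f(-2.875) + f(-2.625) + f(-2.375) + f(-2.125)].
Sum ≈ 0.24120.

0.24120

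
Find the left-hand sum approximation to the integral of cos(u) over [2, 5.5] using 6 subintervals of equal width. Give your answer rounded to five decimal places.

Δu = (5.5 − 2)/6 = 7/12.
Left endpoints: 2, 31/12, 19/6, 3.75, 13/3, 59/12.
f(2) ≈ -0.41615, f(31/12) ≈ -0.84818, f(19/6) ≈ -0.99969, f(3.75) ≈ -0.82056, f(13/3) ≈ -0.37004, f(59/12) ≈ 0.20286.
Sum = Δu · [f(2) + f(31/12) + f(19/6) + ...].
Sum ≈ -1.89686.

-1.89686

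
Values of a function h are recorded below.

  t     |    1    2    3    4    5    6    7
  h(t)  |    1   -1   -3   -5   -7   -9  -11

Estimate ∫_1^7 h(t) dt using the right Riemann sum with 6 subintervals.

Δt = 1.
Sum = 1·[(-1) + (-3) + (-5) + (-7) + (-9) + (-11)] = -36.

-36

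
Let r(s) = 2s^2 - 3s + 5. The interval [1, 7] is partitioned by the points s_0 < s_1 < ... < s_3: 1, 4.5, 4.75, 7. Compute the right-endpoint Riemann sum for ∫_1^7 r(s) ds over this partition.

305.46875

Subinterval widths: 3.5, 0.25, 2.25.
Right endpoints: 4.5, 4.75, 7.
r(4.5) = 32, r(4.75) = 35.875, r(7) = 82.
Sum = Σ Δs_i · r(s_i).
Sum = 305.46875.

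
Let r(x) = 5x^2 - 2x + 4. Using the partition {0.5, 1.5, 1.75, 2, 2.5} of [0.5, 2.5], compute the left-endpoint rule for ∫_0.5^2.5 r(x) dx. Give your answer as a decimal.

Subinterval widths: 1, 0.25, 0.25, 0.5.
Left endpoints: 0.5, 1.5, 1.75, 2.
r(0.5) = 4.25, r(1.5) = 12.25, r(1.75) = 15.8125, r(2) = 20.
Sum = Σ Δx_i · r(x_i).
Sum = 21.265625.

21.265625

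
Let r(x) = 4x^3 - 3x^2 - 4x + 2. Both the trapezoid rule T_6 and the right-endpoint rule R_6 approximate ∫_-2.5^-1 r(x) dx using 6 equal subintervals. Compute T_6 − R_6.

-8.53125

T_6 = -39.5625.
R_6 = -31.03125.
T_6 − R_6 = -8.53125.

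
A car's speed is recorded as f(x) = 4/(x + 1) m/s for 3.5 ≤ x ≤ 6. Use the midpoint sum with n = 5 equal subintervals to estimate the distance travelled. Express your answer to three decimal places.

1.766

Δx = (6 − 3.5)/5 = 0.5.
Midpoints: 3.75, 4.25, 4.75, 5.25, 5.75.
f(3.75) = 16/19, f(4.25) = 16/21, f(4.75) = 16/23, f(5.25) = 0.64, f(5.75) = 16/27.
Sum = Δx · [f(3.75) + f(4.25) + f(4.75) + f(5.25) + f(5.75)].
Sum ≈ 1.766.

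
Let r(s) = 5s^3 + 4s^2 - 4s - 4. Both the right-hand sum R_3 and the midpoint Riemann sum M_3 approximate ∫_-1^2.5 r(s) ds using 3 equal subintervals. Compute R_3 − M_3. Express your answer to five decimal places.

R_3 ≈ 109.9259259.
M_3 ≈ 39.1906829.
R_3 − M_3 ≈ 70.73524.

70.73524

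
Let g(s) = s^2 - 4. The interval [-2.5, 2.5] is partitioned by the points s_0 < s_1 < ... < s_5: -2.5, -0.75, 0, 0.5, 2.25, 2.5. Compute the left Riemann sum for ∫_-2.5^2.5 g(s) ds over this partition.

-6.9375

Subinterval widths: 1.75, 0.75, 0.5, 1.75, 0.25.
Left endpoints: -2.5, -0.75, 0, 0.5, 2.25.
g(-2.5) = 2.25, g(-0.75) = -3.4375, g(0) = -4, g(0.5) = -3.75, g(2.25) = 1.0625.
Sum = Σ Δs_i · g(s_i).
Sum = -6.9375.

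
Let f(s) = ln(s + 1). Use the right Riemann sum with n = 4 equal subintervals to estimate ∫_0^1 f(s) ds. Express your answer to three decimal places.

0.470

Δs = (1 − 0)/4 = 0.25.
Right endpoints: 0.25, 0.5, 0.75, 1.
f(0.25) ≈ 0.223, f(0.5) ≈ 0.405, f(0.75) ≈ 0.560, f(1) ≈ 0.693.
Sum = Δs · [f(0.25) + f(0.5) + f(0.75) + f(1)].
Sum ≈ 0.470.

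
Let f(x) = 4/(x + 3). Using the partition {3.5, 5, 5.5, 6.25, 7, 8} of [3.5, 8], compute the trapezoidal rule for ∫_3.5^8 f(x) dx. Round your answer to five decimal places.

2.11180

Subinterval widths: 1.5, 0.5, 0.75, 0.75, 1.
f(3.5) = 8/13, f(5) = 0.5, f(5.5) = 8/17, f(6.25) = 16/37, f(7) = 0.4, f(8) = 4/11.
On each subinterval the trapezoid contributes (Δx_i/2)·[f(x_{i-1}) + f(x_i)].
Sum ≈ 2.11180.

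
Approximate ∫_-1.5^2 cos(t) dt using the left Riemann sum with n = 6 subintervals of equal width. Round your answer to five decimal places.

Δt = (2 − (-1.5))/6 = 7/12.
Left endpoints: -1.5, -11/12, -1/3, 0.25, 5/6, 17/12.
f(-1.5) ≈ 0.07074, f(-11/12) ≈ 0.60847, f(-1/3) ≈ 0.94496, f(0.25) ≈ 0.96891, f(5/6) ≈ 0.67241, f(17/12) ≈ 0.15352.
Sum = Δt · [f(-1.5) + f(-11/12) + f(-1/3) + ...].
Sum ≈ 1.99442.

1.99442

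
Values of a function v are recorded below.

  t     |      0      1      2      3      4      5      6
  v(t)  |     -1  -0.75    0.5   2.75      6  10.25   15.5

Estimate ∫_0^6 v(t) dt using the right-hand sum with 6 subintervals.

34.25

Δt = 1.
Sum = 1·[(-0.75) + 0.5 + 2.75 + 6 + 10.25 + 15.5] = 34.25.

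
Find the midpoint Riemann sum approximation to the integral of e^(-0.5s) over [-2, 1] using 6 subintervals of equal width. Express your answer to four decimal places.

4.2125

Δs = (1 − (-2))/6 = 0.5.
Midpoints: -1.75, -1.25, -0.75, -0.25, 0.25, 0.75.
f(-1.75) ≈ 2.3989, f(-1.25) ≈ 1.8682, f(-0.75) ≈ 1.4550, f(-0.25) ≈ 1.1331, f(0.25) ≈ 0.8825, f(0.75) ≈ 0.6873.
Sum = Δs · [f(-1.75) + f(-1.25) + f(-0.75) + ...].
Sum ≈ 4.2125.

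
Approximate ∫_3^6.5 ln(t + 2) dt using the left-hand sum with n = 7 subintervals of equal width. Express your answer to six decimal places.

6.509001

Δt = (6.5 − 3)/7 = 0.5.
Left endpoints: 3, 3.5, 4, 4.5, 5, 5.5, 6.
f(3) ≈ 1.609438, f(3.5) ≈ 1.704748, f(4) ≈ 1.791759, f(4.5) ≈ 1.871802, f(5) ≈ 1.945910, f(5.5) ≈ 2.014903, f(6) ≈ 2.079442.
Sum = Δt · [f(3) + f(3.5) + f(4) + ...].
Sum ≈ 6.509001.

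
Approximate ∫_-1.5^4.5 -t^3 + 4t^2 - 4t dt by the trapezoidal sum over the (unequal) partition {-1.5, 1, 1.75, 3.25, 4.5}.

-3.33984375

Subinterval widths: 2.5, 0.75, 1.5, 1.25.
f(-1.5) = 18.375, f(1) = -1, f(1.75) = -0.109375, f(3.25) = -5.078125, f(4.5) = -28.125.
On each subinterval the trapezoid contributes (Δt_i/2)·[f(t_{i-1}) + f(t_i)].
Sum = -3.33984375.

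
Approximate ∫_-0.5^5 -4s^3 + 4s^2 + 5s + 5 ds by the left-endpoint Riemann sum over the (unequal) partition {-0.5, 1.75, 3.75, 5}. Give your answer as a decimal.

-145.546875

Subinterval widths: 2.25, 2, 1.25.
Left endpoints: -0.5, 1.75, 3.75.
f(-0.5) = 4, f(1.75) = 4.5625, f(3.75) = -130.9375.
Sum = Σ Δs_i · f(s_i).
Sum = -145.546875.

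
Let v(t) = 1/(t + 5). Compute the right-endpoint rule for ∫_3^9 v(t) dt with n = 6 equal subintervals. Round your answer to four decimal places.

0.5337

Δt = (9 − 3)/6 = 1.
Right endpoints: 4, 5, 6, 7, 8, 9.
v(4) = 1/9, v(5) = 0.1, v(6) = 1/11, v(7) = 1/12, v(8) = 1/13, v(9) = 1/14.
Sum = Δt · [v(4) + v(5) + v(6) + ...].
Sum ≈ 0.5337.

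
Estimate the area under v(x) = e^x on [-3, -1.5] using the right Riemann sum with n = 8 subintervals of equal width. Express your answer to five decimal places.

0.19010

Δx = (-1.5 − (-3))/8 = 0.1875.
Right endpoints: -2.8125, -2.625, -2.4375, -2.25, -2.0625, -1.875, -1.6875, -1.5.
v(-2.8125) ≈ 0.06005, v(-2.625) ≈ 0.07244, v(-2.4375) ≈ 0.08738, v(-2.25) ≈ 0.10540, v(-2.0625) ≈ 0.12714, v(-1.875) ≈ 0.15335, v(-1.6875) ≈ 0.18498, v(-1.5) ≈ 0.22313.
Sum = Δx · [v(-2.8125) + v(-2.625) + v(-2.4375) + ...].
Sum ≈ 0.19010.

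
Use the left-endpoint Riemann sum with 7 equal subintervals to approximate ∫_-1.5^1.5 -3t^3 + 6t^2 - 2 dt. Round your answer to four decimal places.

Δt = (1.5 − (-1.5))/7 = 3/7.
Left endpoints: -1.5, -15/14, -9/14, -3/14, 3/14, 9/14, 15/14.
f(-1.5) = 21.625, f(-15/14) = 23537/2744, f(-9/14) = 3503/2744, f(-3/14) = -4651/2744, f(3/14) = -4813/2744, f(9/14) = -871/2744, f(15/14) = 3287/2744.
Sum = Δt · [f(-1.5) + f(-15/14) + f(-9/14) + ...].
Sum ≈ 12.3903.

12.3903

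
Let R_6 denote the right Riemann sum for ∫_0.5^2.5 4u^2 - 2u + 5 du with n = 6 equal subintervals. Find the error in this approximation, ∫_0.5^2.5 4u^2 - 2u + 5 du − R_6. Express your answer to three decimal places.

-3.481

Exact integral: ∫_0.5^2.5 f(u) du ≈ 24.66667.
R_6 ≈ 28.14815.
Error ≈ 24.66667 − 28.14815 ≈ -3.481.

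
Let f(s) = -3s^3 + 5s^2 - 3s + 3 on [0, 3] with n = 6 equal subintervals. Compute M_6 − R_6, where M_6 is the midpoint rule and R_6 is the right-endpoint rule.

12.84375

M_6 = -19.71875.
R_6 = -32.5625.
M_6 − R_6 = 12.84375.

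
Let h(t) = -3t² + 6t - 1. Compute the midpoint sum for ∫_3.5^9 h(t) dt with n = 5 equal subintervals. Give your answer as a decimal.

-483.71125

Δt = (9 − 3.5)/5 = 1.1.
Midpoints: 4.05, 5.15, 6.25, 7.35, 8.45.
h(4.05) = -25.9075, h(5.15) = -49.6675, h(6.25) = -80.6875, h(7.35) = -118.9675, h(8.45) = -164.5075.
Sum = Δt · [h(4.05) + h(5.15) + h(6.25) + h(7.35) + h(8.45)].
Sum = -483.71125.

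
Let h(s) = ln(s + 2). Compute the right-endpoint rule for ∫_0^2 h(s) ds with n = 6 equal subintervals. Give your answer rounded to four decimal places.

2.2721

Δs = (2 − 0)/6 = 1/3.
Right endpoints: 1/3, 2/3, 1, 4/3, 5/3, 2.
h(1/3) ≈ 0.8473, h(2/3) ≈ 0.9808, h(1) ≈ 1.0986, h(4/3) ≈ 1.2040, h(5/3) ≈ 1.2993, h(2) ≈ 1.3863.
Sum = Δs · [h(1/3) + h(2/3) + h(1) + ...].
Sum ≈ 2.2721.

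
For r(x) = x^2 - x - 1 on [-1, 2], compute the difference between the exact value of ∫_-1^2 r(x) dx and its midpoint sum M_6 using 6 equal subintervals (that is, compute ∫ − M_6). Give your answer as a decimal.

0.0625

Exact integral: ∫_-1^2 r(x) dx = -1.5.
M_6 = -1.5625.
Error = -1.5 − (-1.5625) = 0.0625.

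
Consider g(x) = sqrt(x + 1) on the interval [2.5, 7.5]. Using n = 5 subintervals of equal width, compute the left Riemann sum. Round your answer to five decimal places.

Δx = (7.5 − 2.5)/5 = 1.
Left endpoints: 2.5, 3.5, 4.5, 5.5, 6.5.
g(2.5) ≈ 1.87083, g(3.5) ≈ 2.12132, g(4.5) ≈ 2.34521, g(5.5) ≈ 2.54951, g(6.5) ≈ 2.73861.
Sum = Δx · [g(2.5) + g(3.5) + g(4.5) + g(5.5) + g(6.5)].
Sum ≈ 11.62548.

11.62548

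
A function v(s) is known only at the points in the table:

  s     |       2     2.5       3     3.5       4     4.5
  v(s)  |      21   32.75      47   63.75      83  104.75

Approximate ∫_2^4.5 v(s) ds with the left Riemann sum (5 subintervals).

123.75

Δs = 0.5.
Sum = 0.5·[21 + 32.75 + 47 + 63.75 + 83] = 123.75.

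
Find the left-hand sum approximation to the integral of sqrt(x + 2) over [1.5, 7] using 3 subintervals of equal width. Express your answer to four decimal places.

12.5717

Δx = (7 − 1.5)/3 = 11/6.
Left endpoints: 1.5, 10/3, 31/6.
f(1.5) ≈ 1.8708, f(10/3) ≈ 2.3094, f(31/6) ≈ 2.6771.
Sum = Δx · [f(1.5) + f(10/3) + f(31/6)].
Sum ≈ 12.5717.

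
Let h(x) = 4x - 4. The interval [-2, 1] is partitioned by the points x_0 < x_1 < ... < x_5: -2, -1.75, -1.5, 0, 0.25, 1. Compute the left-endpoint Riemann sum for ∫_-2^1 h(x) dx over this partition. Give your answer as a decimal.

-24

Subinterval widths: 0.25, 0.25, 1.5, 0.25, 0.75.
Left endpoints: -2, -1.75, -1.5, 0, 0.25.
h(-2) = -12, h(-1.75) = -11, h(-1.5) = -10, h(0) = -4, h(0.25) = -3.
Sum = Σ Δx_i · h(x_i).
Sum = -24.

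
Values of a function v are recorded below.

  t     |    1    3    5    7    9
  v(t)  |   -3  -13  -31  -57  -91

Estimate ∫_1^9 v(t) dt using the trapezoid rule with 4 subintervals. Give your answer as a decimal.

Δt = 2.
T_4 = (2/2)·[(-3) + 2·(-13) + 2·(-31) + 2·(-57) + (-91)] = -296.

-296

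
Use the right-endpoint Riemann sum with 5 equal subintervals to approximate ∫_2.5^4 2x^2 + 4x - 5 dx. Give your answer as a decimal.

48.12

Δx = (4 − 2.5)/5 = 0.3.
Right endpoints: 2.8, 3.1, 3.4, 3.7, 4.
f(2.8) = 21.88, f(3.1) = 26.62, f(3.4) = 31.72, f(3.7) = 37.18, f(4) = 43.
Sum = Δx · [f(2.8) + f(3.1) + f(3.4) + f(3.7) + f(4)].
Sum = 48.12.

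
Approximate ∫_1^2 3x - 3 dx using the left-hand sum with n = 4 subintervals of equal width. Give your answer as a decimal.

Δx = (2 − 1)/4 = 0.25.
Left endpoints: 1, 1.25, 1.5, 1.75.
f(1) = 0, f(1.25) = 0.75, f(1.5) = 1.5, f(1.75) = 2.25.
Sum = Δx · [f(1) + f(1.25) + f(1.5) + f(1.75)].
Sum = 1.125.

1.125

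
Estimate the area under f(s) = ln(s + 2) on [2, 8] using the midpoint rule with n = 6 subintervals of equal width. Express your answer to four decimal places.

Δs = (8 − 2)/6 = 1.
Midpoints: 2.5, 3.5, 4.5, 5.5, 6.5, 7.5.
f(2.5) ≈ 1.5041, f(3.5) ≈ 1.7047, f(4.5) ≈ 1.8718, f(5.5) ≈ 2.0149, f(6.5) ≈ 2.1401, f(7.5) ≈ 2.2513.
Sum = Δs · [f(2.5) + f(3.5) + f(4.5) + ...].
Sum ≈ 11.4869.

11.4869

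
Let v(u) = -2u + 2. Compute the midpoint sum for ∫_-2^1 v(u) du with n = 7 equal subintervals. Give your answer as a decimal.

Δu = (1 − (-2))/7 = 3/7.
Midpoints: -25/14, -19/14, -13/14, -0.5, -1/14, 5/14, 11/14.
v(-25/14) = 39/7, v(-19/14) = 33/7, v(-13/14) = 27/7, v(-0.5) = 3, v(-1/14) = 15/7, v(5/14) = 9/7, v(11/14) = 3/7.
Sum = Δu · [v(-25/14) + v(-19/14) + v(-13/14) + ...].
Sum = 9.

9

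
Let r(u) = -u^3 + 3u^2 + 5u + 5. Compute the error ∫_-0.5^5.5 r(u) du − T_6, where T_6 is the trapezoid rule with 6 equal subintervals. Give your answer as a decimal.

Exact integral: ∫_-0.5^5.5 r(u) du = 42.75.
T_6 = 38.25.
Error = 42.75 − 38.25 = 4.5.

4.5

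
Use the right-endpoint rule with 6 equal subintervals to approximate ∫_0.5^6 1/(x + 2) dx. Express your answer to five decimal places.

Δx = (6 − 0.5)/6 = 11/12.
Right endpoints: 17/12, 7/3, 3.25, 25/6, 61/12, 6.
f(17/12) = 12/41, f(7/3) = 3/13, f(3.25) = 4/21, f(25/6) = 6/37, f(61/12) = 12/85, f(6) = 0.125.
Sum = Δx · [f(17/12) + f(7/3) + f(3.25) + ...].
Sum ≈ 1.04708.

1.04708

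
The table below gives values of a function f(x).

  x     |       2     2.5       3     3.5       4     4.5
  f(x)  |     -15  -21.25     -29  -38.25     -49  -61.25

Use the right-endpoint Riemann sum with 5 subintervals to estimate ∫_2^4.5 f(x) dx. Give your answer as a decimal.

Δx = 0.5.
Sum = 0.5·[(-21.25) + (-29) + (-38.25) + (-49) + (-61.25)] = -99.375.

-99.375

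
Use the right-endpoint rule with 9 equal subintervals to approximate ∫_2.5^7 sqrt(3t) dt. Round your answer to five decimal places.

17.27740

Δt = (7 − 2.5)/9 = 0.5.
Right endpoints: 3, 3.5, 4, 4.5, 5, 5.5, 6, 6.5, 7.
f(3) ≈ 3.00000, f(3.5) ≈ 3.24037, f(4) ≈ 3.46410, f(4.5) ≈ 3.67423, f(5) ≈ 3.87298, f(5.5) ≈ 4.06202, f(6) ≈ 4.24264, f(6.5) ≈ 4.41588, f(7) ≈ 4.58258.
Sum = Δt · [f(3) + f(3.5) + f(4) + ...].
Sum ≈ 17.27740.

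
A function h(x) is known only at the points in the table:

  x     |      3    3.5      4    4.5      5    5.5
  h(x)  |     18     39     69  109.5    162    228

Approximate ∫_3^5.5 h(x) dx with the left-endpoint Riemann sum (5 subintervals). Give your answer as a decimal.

198.75

Δx = 0.5.
Sum = 0.5·[18 + 39 + 69 + 109.5 + 162] = 198.75.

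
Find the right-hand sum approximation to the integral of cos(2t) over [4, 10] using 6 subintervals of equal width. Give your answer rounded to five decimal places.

Δt = (10 − 4)/6 = 1.
Right endpoints: 5, 6, 7, 8, 9, 10.
f(5) ≈ -0.83907, f(6) ≈ 0.84385, f(7) ≈ 0.13674, f(8) ≈ -0.95766, f(9) ≈ 0.66032, f(10) ≈ 0.40808.
Sum = Δt · [f(5) + f(6) + f(7) + ...].
Sum ≈ 0.25226.

0.25226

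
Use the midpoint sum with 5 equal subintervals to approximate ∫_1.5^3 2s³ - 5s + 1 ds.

22.441875

Δs = (3 − 1.5)/5 = 0.3.
Midpoints: 1.65, 1.95, 2.25, 2.55, 2.85.
f(1.65) = 1.73425, f(1.95) = 6.07975, f(2.25) = 12.53125, f(2.55) = 21.41275, f(2.85) = 33.04825.
Sum = Δs · [f(1.65) + f(1.95) + f(2.25) + f(2.55) + f(2.85)].
Sum = 22.441875.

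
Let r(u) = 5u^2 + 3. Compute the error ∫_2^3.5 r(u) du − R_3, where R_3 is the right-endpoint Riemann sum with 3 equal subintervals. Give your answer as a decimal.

Exact integral: ∫_2^3.5 r(u) du = 62.625.
R_3 = 73.25.
Error = 62.625 − 73.25 = -10.625.

-10.625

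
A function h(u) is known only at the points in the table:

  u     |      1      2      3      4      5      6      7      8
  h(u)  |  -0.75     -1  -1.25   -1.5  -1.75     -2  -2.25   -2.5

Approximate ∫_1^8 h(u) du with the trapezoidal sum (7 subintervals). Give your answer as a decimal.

-11.375

Δu = 1.
T_7 = (1/2)·[(-0.75) + 2·(-1) + 2·(-1.25) + 2·(-1.5) + 2·(-1.75) + 2·(-2) + 2·(-2.25) + (-2.5)] = -11.375.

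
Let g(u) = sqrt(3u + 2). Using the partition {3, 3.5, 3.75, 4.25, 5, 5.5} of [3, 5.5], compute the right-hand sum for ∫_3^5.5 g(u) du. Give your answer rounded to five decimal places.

Subinterval widths: 0.5, 0.25, 0.5, 0.75, 0.5.
Right endpoints: 3.5, 3.75, 4.25, 5, 5.5.
g(3.5) ≈ 3.53553, g(3.75) ≈ 3.64005, g(4.25) ≈ 3.84057, g(5) ≈ 4.12311, g(5.5) ≈ 4.30116.
Sum = Σ Δu_i · g(u_i).
Sum ≈ 9.84098.

9.84098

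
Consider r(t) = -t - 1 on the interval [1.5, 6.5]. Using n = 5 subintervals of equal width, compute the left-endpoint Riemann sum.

Δt = (6.5 − 1.5)/5 = 1.
Left endpoints: 1.5, 2.5, 3.5, 4.5, 5.5.
r(1.5) = -2.5, r(2.5) = -3.5, r(3.5) = -4.5, r(4.5) = -5.5, r(5.5) = -6.5.
Sum = Δt · [r(1.5) + r(2.5) + r(3.5) + r(4.5) + r(5.5)].
Sum = -22.5.

-22.5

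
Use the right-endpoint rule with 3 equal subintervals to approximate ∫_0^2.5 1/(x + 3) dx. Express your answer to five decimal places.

Δx = (2.5 − 0)/3 = 5/6.
Right endpoints: 5/6, 5/3, 2.5.
f(5/6) = 6/23, f(5/3) = 3/14, f(2.5) = 2/11.
Sum = Δx · [f(5/6) + f(5/3) + f(2.5)].
Sum ≈ 0.54748.

0.54748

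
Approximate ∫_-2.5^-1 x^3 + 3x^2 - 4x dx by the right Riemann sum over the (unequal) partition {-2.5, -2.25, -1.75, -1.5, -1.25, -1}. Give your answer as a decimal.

14.390625

Subinterval widths: 0.25, 0.5, 0.25, 0.25, 0.25.
Right endpoints: -2.25, -1.75, -1.5, -1.25, -1.
f(-2.25) = 12.796875, f(-1.75) = 10.828125, f(-1.5) = 9.375, f(-1.25) = 7.734375, f(-1) = 6.
Sum = Σ Δx_i · f(x_i).
Sum = 14.390625.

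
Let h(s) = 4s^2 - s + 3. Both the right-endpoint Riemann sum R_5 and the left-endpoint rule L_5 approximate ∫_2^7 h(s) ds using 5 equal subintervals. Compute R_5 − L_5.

R_5 = 530.
L_5 = 355.
R_5 − L_5 = 175.

175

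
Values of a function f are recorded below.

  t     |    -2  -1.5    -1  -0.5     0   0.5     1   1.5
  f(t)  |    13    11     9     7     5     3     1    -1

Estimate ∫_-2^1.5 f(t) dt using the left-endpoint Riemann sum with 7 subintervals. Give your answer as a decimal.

Δt = 0.5.
Sum = 0.5·[13 + 11 + 9 + 7 + 5 + 3 + 1] = 24.5.

24.5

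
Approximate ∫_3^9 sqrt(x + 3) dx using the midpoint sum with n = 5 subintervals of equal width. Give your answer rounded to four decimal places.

17.9184

Δx = (9 − 3)/5 = 1.2.
Midpoints: 3.6, 4.8, 6, 7.2, 8.4.
f(3.6) ≈ 2.5690, f(4.8) ≈ 2.7928, f(6) ≈ 3.0000, f(7.2) ≈ 3.1937, f(8.4) ≈ 3.3764.
Sum = Δx · [f(3.6) + f(4.8) + f(6) + f(7.2) + f(8.4)].
Sum ≈ 17.9184.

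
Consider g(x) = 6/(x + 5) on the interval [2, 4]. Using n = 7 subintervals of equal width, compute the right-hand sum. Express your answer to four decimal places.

Δx = (4 − 2)/7 = 2/7.
Right endpoints: 16/7, 18/7, 20/7, 22/7, 24/7, 26/7, 4.
g(16/7) = 14/17, g(18/7) = 42/53, g(20/7) = 42/55, g(22/7) = 14/19, g(24/7) = 42/59, g(26/7) = 42/61, g(4) = 2/3.
Sum = Δx · [g(16/7) + g(18/7) + g(20/7) + ...].
Sum ≈ 1.4810.

1.4810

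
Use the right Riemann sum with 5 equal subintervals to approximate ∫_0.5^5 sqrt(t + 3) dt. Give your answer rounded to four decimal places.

11.1445

Δt = (5 − 0.5)/5 = 0.9.
Right endpoints: 1.4, 2.3, 3.2, 4.1, 5.
f(1.4) ≈ 2.0976, f(2.3) ≈ 2.3022, f(3.2) ≈ 2.4900, f(4.1) ≈ 2.6646, f(5) ≈ 2.8284.
Sum = Δt · [f(1.4) + f(2.3) + f(3.2) + f(4.1) + f(5)].
Sum ≈ 11.1445.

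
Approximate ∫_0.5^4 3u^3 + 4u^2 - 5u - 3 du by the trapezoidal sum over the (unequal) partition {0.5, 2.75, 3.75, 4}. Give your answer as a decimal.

Subinterval widths: 2.25, 1, 0.25.
f(0.5) = -4.125, f(2.75) = 75.890625, f(3.75) = 192.703125, f(4) = 233.
On each subinterval the trapezoid contributes (Δu_i/2)·[f(u_{i-1}) + f(u_i)].
Sum = 268.24609375.

268.24609375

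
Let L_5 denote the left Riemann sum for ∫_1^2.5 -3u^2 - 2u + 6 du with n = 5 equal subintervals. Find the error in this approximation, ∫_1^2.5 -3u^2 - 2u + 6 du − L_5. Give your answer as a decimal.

-2.745

Exact integral: ∫_1^2.5 f(u) du = -10.875.
L_5 = -8.13.
Error = -10.875 − (-8.13) = -2.745.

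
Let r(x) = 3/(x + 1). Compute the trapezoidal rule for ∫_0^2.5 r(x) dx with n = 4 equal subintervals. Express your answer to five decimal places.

3.84471

Δx = (2.5 − 0)/4 = 0.625.
r(0) = 3, r(0.625) = 24/13, r(1.25) = 4/3, r(1.875) = 24/23, r(2.5) = 6/7.
T_4 = (Δx/2)·[r(x_0) + 2r(x_1) + 2r(x_2) + 2r(x_3) + r(x_4)].
Sum ≈ 3.84471.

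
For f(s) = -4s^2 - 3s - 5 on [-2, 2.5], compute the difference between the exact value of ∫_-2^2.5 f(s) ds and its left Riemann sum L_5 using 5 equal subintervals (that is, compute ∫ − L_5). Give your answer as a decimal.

Exact integral: ∫_-2^2.5 f(s) ds = -57.375.
L_5 = -49.68.
Error = -57.375 − (-49.68) = -7.695.

-7.695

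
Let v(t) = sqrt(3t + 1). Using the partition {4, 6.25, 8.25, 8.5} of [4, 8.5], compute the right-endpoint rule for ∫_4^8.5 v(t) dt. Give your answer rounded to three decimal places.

Subinterval widths: 2.25, 2, 0.25.
Right endpoints: 6.25, 8.25, 8.5.
v(6.25) ≈ 4.444, v(8.25) ≈ 5.074, v(8.5) ≈ 5.148.
Sum = Σ Δt_i · v(t_i).
Sum ≈ 21.435.

21.435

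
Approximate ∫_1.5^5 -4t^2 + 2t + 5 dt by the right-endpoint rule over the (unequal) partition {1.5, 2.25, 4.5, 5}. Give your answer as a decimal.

-201.3125

Subinterval widths: 0.75, 2.25, 0.5.
Right endpoints: 2.25, 4.5, 5.
f(2.25) = -10.75, f(4.5) = -67, f(5) = -85.
Sum = Σ Δt_i · f(t_i).
Sum = -201.3125.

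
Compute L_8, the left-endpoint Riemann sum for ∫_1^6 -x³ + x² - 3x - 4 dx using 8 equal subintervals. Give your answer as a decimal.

-266.73828125

Δx = (6 − 1)/8 = 0.625.
Left endpoints: 1, 1.625, 2.25, 2.875, 3.5, 4.125, 4.75, 5.375.
f(1) = -7, f(1.625) = -5389/512, f(2.25) = -17.078125, f(2.875) = -14399/512, f(3.5) = -45.125, f(4.125) = -35609/512, f(4.75) = -102.859375, f(5.375) = -75019/512.
Sum = Δx · [f(1) + f(1.625) + f(2.25) + ...].
Sum = -266.73828125.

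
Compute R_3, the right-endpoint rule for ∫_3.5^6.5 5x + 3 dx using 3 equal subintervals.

Δx = (6.5 − 3.5)/3 = 1.
Right endpoints: 4.5, 5.5, 6.5.
f(4.5) = 25.5, f(5.5) = 30.5, f(6.5) = 35.5.
Sum = Δx · [f(4.5) + f(5.5) + f(6.5)].
Sum = 91.5.

91.5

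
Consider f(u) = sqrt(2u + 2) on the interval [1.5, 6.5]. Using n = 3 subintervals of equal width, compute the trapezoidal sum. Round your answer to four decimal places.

15.5949

Δu = (6.5 − 1.5)/3 = 5/3.
f(1.5) ≈ 2.2361, f(19/6) ≈ 2.8868, f(29/6) ≈ 3.4157, f(6.5) ≈ 3.8730.
T_3 = (Δu/2)·[f(u_0) + 2f(u_1) + 2f(u_2) + f(u_3)].
Sum ≈ 15.5949.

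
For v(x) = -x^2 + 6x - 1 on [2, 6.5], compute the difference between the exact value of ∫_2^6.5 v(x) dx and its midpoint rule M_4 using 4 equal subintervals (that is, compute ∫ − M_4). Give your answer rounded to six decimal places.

-0.474609

Exact integral: ∫_2^6.5 v(x) dx = 21.375.
M_4 ≈ 21.84960938.
Error ≈ 21.375 − 21.84960938 ≈ -0.474609.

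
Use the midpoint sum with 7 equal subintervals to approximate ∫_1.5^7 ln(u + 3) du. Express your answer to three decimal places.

10.761

Δu = (7 − 1.5)/7 = 11/14.
Midpoints: 53/28, 75/28, 97/28, 4.25, 141/28, 163/28, 185/28.
f(53/28) ≈ 1.588, f(75/28) ≈ 1.737, f(97/28) ≈ 1.866, f(4.25) ≈ 1.981, f(141/28) ≈ 2.084, f(163/28) ≈ 2.177, f(185/28) ≈ 2.263.
Sum = Δu · [f(53/28) + f(75/28) + f(97/28) + ...].
Sum ≈ 10.761.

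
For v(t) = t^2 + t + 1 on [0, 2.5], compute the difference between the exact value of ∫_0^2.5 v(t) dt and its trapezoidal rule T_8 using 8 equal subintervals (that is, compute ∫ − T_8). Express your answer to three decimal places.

Exact integral: ∫_0^2.5 v(t) dt ≈ 10.83333.
T_8 ≈ 10.87402.
Error ≈ 10.83333 − 10.87402 ≈ -0.041.

-0.041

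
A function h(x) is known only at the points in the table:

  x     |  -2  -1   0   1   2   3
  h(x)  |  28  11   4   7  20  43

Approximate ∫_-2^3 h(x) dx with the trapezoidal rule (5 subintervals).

77.5

Δx = 1.
T_5 = (1/2)·[28 + 2·11 + 2·4 + 2·7 + 2·20 + 43] = 77.5.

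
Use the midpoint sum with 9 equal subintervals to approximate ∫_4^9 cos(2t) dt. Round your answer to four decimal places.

Δt = (9 − 4)/9 = 5/9.
Midpoints: 77/18, 29/6, 97/18, 107/18, 6.5, 127/18, 137/18, 49/6, 157/18.
f(77/18) ≈ -0.6454, f(29/6) ≈ -0.9709, f(97/18) ≈ -0.2161, f(107/18) ≈ 0.7792, f(6.5) ≈ 0.9074, f(127/18) ≈ 0.0261, f(137/18) ≈ -0.8843, f(49/6) ≈ -0.8107, f(157/18) ≈ 0.1649.
Sum = Δt · [f(77/18) + f(29/6) + f(97/18) + ...].
Sum ≈ -0.9166.

-0.9166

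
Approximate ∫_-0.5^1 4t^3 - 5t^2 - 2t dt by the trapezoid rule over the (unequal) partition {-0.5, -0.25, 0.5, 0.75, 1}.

Subinterval widths: 0.25, 0.75, 0.25, 0.25.
f(-0.5) = -0.75, f(-0.25) = 0.125, f(0.5) = -1.75, f(0.75) = -2.625, f(1) = -3.
On each subinterval the trapezoid contributes (Δt_i/2)·[f(t_{i-1}) + f(t_i)].
Sum = -1.9375.

-1.9375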